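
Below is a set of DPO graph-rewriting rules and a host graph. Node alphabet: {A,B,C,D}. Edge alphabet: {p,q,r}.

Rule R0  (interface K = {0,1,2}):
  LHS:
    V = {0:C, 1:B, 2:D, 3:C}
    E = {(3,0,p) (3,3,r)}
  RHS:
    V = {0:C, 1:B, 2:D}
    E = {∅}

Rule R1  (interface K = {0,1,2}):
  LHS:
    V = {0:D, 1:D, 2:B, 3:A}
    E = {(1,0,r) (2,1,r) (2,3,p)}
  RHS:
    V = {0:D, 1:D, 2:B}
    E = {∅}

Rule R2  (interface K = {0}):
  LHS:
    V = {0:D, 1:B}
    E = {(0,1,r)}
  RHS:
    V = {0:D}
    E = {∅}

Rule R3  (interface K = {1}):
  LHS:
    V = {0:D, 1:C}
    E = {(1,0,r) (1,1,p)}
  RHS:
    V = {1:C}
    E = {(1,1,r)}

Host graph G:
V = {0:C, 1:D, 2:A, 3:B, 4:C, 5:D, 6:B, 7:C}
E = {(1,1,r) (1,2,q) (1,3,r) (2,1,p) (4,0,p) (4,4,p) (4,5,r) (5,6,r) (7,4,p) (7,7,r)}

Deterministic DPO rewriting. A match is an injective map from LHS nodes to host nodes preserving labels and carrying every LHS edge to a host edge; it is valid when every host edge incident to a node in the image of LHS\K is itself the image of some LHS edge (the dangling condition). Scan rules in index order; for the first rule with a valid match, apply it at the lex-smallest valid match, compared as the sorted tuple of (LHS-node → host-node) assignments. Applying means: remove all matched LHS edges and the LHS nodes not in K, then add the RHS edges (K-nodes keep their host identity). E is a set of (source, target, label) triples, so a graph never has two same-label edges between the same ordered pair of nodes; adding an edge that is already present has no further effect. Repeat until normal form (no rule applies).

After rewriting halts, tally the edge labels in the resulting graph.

Answer: p:2 q:1 r:2

Steps:
[0] host  ⇒  8 nodes, 10 edges  {1-r->1 1-q->2 1-r->3 2-p->1 4-p->0 4-p->4 4-r->5 5-r->6 7-p->4 7-r->7}
[1] R0 @ {0↦4, 1↦3, 2↦1, 3↦7}  ⇒  7 nodes, 8 edges  {1-r->1 1-q->2 1-r->3 2-p->1 4-p->0 4-p->4 4-r->5 5-r->6}
[2] R2 @ {0↦1, 1↦3}  ⇒  6 nodes, 7 edges  {1-r->1 1-q->2 2-p->1 4-p->0 4-p->4 4-r->5 5-r->6}
[3] R2 @ {0↦5, 1↦6}  ⇒  5 nodes, 6 edges  {1-r->1 1-q->2 2-p->1 4-p->0 4-p->4 4-r->5}
[4] R3 @ {0↦5, 1↦4}  ⇒  4 nodes, 5 edges  {1-r->1 1-q->2 2-p->1 4-p->0 4-r->4}
normal form: no rule applies after step 4
NF edges: [(1, 1, 'r'), (1, 2, 'q'), (2, 1, 'p'), (4, 0, 'p'), (4, 4, 'r')]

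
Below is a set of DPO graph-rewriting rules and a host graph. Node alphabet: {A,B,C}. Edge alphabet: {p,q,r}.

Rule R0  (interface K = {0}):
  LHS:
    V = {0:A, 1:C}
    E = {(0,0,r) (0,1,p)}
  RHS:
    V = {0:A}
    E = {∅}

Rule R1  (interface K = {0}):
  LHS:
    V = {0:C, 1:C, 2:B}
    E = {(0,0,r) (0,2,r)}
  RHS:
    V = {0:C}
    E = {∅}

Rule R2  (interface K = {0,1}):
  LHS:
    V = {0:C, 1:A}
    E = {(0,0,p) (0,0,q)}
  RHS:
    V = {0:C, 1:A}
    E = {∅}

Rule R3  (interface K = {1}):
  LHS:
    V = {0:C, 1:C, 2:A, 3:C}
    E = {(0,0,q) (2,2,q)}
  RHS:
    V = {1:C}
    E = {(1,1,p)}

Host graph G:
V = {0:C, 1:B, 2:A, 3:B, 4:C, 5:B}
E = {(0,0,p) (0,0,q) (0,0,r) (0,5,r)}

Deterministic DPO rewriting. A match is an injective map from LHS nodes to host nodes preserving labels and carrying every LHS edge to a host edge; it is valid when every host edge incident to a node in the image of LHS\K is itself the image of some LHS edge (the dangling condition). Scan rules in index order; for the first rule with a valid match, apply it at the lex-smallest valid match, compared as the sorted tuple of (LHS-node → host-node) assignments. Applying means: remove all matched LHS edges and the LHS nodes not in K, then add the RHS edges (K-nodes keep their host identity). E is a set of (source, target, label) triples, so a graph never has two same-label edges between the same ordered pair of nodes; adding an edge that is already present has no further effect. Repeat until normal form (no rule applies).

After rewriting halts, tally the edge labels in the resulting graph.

[0] host  ⇒  6 nodes, 4 edges  {0-p->0 0-q->0 0-r->0 0-r->5}
[1] R1 @ {0↦0, 1↦4, 2↦5}  ⇒  4 nodes, 2 edges  {0-p->0 0-q->0}
[2] R2 @ {0↦0, 1↦2}  ⇒  4 nodes, 0 edges  {∅}
normal form: no rule applies after step 2
NF edges: []

Answer: (no edges)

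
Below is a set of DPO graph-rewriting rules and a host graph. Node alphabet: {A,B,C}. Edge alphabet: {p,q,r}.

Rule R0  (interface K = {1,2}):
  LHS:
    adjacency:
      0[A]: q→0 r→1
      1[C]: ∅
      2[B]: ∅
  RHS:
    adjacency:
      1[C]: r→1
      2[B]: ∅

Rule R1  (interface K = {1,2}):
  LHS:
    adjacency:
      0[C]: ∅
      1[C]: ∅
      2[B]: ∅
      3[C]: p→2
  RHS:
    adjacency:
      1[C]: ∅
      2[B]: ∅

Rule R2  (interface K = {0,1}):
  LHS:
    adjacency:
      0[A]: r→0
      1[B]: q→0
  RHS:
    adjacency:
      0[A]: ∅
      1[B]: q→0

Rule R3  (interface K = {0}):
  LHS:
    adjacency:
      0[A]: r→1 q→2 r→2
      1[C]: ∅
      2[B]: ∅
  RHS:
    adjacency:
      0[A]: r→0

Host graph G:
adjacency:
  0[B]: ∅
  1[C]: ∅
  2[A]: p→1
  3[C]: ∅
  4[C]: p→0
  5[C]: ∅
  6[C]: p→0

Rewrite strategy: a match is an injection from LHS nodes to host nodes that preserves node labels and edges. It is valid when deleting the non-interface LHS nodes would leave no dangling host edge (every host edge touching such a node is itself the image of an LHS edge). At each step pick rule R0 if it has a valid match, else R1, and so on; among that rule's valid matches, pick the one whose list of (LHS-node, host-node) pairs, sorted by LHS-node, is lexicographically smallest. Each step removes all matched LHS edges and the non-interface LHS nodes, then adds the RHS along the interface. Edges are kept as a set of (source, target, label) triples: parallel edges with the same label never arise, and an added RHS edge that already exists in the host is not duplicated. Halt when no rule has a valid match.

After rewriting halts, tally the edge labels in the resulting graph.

start.  V:7 E:3  edges: 2-p->1 4-p->0 6-p->0
1. fire R1 via {0↦3, 1↦1, 2↦0, 3↦4}  →  V:5 E:2  edges: 2-p->1 6-p->0
2. fire R1 via {0↦5, 1↦1, 2↦0, 3↦6}  →  V:3 E:1  edges: 2-p->1
final graph: no rule applies after step 2
NF edges: [(2, 1, 'p')]

Answer: p:1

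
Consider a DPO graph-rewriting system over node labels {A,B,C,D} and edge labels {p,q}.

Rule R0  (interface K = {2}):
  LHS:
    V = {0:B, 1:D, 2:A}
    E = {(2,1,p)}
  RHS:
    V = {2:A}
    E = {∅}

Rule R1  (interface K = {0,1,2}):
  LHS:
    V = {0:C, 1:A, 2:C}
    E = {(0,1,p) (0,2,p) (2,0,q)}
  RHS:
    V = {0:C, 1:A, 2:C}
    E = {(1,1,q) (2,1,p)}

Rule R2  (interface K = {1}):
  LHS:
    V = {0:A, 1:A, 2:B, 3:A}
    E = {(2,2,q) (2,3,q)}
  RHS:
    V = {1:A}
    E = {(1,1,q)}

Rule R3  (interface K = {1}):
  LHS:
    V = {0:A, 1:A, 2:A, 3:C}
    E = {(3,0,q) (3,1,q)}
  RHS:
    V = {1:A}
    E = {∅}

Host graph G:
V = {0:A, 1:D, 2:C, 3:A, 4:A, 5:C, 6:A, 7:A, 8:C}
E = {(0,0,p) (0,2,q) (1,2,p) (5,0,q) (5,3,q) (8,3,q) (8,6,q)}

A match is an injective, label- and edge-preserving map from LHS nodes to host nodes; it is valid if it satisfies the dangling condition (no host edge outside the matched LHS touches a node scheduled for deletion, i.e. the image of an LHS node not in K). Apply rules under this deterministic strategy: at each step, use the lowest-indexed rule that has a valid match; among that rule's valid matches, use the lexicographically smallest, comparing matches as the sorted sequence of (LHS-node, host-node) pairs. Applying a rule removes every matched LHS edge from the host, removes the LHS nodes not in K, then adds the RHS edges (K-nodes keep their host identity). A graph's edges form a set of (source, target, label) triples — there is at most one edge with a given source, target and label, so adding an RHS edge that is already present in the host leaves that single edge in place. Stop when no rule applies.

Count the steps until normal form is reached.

[0] host  ⇒  9 nodes, 7 edges  {0-p->0 0-q->2 1-p->2 5-q->0 5-q->3 8-q->3 8-q->6}
[1] R3 @ {0↦6, 1↦3, 2↦4, 3↦8}  ⇒  6 nodes, 5 edges  {0-p->0 0-q->2 1-p->2 5-q->0 5-q->3}
[2] R3 @ {0↦3, 1↦0, 2↦7, 3↦5}  ⇒  3 nodes, 3 edges  {0-p->0 0-q->2 1-p->2}
normal form: no rule applies after step 2

Answer: 2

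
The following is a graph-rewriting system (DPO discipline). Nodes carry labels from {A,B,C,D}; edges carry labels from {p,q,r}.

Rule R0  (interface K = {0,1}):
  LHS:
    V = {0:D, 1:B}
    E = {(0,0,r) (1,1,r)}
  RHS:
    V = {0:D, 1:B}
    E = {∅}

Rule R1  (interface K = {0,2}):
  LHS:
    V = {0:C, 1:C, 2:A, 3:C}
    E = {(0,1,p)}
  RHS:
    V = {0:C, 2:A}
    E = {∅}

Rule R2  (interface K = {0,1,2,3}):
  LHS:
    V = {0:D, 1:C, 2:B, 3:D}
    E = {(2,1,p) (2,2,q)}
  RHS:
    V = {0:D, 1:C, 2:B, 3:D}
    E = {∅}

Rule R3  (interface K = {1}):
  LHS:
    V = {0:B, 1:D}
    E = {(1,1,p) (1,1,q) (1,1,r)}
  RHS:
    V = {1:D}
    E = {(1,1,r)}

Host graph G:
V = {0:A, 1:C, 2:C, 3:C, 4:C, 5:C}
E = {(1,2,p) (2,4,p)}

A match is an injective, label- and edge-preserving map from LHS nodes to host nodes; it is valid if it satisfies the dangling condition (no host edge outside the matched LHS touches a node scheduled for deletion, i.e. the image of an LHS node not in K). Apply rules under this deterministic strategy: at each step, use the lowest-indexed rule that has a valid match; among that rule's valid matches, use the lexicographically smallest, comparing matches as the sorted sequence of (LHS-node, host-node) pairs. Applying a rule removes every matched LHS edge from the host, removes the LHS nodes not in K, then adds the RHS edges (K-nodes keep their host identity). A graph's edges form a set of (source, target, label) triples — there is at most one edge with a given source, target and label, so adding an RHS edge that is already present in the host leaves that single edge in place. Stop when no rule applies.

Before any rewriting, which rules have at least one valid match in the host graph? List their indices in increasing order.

R0: no valid match — LHS pattern not found
R1: 2 valid matches — {0↦2, 1↦4, 2↦0, 3↦3}, {0↦2, 1↦4, 2↦0, 3↦5}
R2: no valid match — LHS pattern not found
R3: no valid match — LHS pattern not found

Answer: [R1]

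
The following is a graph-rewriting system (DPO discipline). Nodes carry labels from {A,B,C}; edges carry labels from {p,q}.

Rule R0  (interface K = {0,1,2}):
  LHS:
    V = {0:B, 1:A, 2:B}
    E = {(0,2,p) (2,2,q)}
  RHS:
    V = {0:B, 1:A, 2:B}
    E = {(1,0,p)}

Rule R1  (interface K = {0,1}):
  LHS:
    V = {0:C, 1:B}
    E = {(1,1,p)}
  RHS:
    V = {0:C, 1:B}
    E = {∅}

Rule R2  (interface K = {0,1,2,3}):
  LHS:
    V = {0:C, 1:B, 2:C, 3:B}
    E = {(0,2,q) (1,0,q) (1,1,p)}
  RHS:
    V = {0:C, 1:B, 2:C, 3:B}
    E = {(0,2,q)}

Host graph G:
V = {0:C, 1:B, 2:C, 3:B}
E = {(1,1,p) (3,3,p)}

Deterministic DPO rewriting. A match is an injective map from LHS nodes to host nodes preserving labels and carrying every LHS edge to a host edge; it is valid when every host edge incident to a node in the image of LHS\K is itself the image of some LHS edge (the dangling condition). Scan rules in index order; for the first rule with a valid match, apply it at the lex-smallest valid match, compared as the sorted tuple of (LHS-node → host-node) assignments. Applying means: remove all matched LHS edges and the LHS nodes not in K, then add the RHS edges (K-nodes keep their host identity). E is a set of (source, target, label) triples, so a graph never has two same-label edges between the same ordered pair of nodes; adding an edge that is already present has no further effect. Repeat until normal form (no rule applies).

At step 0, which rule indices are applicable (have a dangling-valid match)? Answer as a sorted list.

Answer: [R1]

Steps:
R0: no valid match — LHS pattern not found
R1: 4 valid matches — {0↦0, 1↦1}, {0↦0, 1↦3}, {0↦2, 1↦1} (+1 more)
R2: no valid match — LHS pattern not found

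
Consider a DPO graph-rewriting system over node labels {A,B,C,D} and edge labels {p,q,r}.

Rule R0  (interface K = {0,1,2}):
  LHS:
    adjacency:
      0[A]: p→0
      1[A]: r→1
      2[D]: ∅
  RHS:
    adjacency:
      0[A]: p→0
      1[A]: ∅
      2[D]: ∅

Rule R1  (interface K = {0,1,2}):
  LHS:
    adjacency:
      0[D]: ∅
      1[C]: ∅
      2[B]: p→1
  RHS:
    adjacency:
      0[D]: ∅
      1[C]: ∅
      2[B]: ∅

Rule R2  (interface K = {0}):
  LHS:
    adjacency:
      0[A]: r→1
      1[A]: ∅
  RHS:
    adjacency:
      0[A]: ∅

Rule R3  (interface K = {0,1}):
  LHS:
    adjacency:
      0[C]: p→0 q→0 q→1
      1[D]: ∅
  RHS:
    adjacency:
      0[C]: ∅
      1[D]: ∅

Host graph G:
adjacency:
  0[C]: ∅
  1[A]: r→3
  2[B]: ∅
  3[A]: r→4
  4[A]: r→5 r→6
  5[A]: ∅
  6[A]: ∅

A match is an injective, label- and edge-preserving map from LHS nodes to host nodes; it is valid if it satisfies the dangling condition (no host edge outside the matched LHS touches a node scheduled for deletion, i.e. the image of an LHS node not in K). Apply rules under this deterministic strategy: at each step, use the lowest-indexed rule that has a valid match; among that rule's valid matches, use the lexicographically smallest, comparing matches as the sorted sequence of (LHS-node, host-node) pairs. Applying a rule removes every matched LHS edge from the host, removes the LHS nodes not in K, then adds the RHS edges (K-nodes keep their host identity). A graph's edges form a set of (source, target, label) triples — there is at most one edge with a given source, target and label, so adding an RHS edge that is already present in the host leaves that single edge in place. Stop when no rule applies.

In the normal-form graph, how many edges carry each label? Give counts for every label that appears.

Answer: (no edges)

Derivation:
start.  V:7 E:4  edges: 1-r->3 3-r->4 4-r->5 4-r->6
1. fire R2 via {0↦4, 1↦5}  →  V:6 E:3  edges: 1-r->3 3-r->4 4-r->6
2. fire R2 via {0↦4, 1↦6}  →  V:5 E:2  edges: 1-r->3 3-r->4
3. fire R2 via {0↦3, 1↦4}  →  V:4 E:1  edges: 1-r->3
4. fire R2 via {0↦1, 1↦3}  →  V:3 E:0  edges: ∅
normal form: no rule applies after step 4
NF edges: []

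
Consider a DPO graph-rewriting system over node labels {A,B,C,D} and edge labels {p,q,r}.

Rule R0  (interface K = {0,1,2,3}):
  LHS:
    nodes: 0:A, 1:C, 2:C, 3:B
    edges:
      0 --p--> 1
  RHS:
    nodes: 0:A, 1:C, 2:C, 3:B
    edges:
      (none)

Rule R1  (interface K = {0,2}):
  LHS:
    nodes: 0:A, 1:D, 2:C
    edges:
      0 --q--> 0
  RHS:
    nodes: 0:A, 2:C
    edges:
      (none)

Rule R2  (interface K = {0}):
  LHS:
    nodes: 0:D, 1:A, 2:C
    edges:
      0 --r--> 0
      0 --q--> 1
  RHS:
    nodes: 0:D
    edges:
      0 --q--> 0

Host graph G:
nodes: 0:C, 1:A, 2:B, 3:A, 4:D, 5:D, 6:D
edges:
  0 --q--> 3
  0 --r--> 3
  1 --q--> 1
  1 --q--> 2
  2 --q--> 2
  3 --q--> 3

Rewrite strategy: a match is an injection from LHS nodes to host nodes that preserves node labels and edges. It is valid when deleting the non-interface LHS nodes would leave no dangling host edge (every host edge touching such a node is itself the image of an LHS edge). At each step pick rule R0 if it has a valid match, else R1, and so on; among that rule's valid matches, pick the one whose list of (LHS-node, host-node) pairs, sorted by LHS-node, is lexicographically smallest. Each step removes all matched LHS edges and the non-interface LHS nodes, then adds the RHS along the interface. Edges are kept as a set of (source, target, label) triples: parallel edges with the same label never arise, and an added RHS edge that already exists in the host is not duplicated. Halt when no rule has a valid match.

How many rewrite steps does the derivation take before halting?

Answer: 2

Steps:
initial: |V|=7 |E|=6  E = 0-q->3 0-r->3 1-q->1 1-q->2 2-q->2 3-q->3
step 1: apply R1 at {0↦1, 1↦4, 2↦0}  → |V|=6 |E|=5  E = 0-q->3 0-r->3 1-q->2 2-q->2 3-q->3
step 2: apply R1 at {0↦3, 1↦5, 2↦0}  → |V|=5 |E|=4  E = 0-q->3 0-r->3 1-q->2 2-q->2
final graph: no rule applies after step 2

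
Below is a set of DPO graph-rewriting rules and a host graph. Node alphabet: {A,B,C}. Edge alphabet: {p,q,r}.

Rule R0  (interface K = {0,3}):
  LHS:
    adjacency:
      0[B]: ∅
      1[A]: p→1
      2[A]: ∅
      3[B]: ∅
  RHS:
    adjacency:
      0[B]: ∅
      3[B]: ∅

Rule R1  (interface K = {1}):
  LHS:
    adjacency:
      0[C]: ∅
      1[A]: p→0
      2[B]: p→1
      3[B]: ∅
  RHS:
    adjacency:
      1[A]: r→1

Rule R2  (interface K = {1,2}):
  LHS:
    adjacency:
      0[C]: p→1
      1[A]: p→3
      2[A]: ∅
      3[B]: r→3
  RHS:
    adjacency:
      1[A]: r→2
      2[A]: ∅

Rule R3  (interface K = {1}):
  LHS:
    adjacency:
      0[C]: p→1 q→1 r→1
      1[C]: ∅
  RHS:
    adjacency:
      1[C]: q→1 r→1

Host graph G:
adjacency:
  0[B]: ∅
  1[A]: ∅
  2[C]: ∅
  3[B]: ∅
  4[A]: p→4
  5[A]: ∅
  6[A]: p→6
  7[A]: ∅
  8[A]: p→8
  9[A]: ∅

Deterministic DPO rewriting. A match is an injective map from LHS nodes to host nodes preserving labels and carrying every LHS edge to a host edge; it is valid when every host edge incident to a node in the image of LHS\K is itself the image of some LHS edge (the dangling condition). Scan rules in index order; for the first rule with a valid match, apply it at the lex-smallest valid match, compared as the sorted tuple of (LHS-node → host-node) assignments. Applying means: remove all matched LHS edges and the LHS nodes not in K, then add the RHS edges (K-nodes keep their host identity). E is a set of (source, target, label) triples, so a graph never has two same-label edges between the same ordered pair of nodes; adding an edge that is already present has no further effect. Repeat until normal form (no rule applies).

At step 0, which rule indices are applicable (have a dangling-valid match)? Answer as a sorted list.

R0: 24 valid matches — {0↦0, 1↦4, 2↦1, 3↦3}, {0↦0, 1↦4, 2↦5, 3↦3}, {0↦0, 1↦4, 2↦7, 3↦3} (+21 more)
R1: no valid match — LHS pattern not found
R2: no valid match — LHS pattern not found
R3: no valid match — LHS pattern not found

Answer: [R0]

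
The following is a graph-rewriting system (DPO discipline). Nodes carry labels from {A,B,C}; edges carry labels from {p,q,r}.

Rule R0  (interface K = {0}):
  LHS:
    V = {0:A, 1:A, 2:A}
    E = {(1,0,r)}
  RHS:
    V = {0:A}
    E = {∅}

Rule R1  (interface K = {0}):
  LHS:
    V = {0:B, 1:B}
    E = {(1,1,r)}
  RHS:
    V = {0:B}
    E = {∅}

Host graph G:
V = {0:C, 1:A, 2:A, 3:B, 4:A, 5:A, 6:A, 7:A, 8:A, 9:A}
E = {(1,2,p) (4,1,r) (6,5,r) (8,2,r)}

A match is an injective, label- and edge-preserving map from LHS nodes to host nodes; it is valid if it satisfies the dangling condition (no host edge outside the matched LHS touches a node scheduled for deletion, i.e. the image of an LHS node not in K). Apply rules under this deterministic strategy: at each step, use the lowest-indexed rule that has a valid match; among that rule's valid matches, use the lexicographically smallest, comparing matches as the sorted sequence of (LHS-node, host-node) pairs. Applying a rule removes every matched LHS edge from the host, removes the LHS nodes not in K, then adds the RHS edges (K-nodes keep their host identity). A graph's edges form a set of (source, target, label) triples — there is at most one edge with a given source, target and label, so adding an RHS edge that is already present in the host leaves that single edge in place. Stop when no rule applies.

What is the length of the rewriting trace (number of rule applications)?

Answer: 2

Derivation:
start.  V:10 E:4  edges: 1-p->2 4-r->1 6-r->5 8-r->2
1. fire R0 via {0↦1, 1↦4, 2↦7}  →  V:8 E:3  edges: 1-p->2 6-r->5 8-r->2
2. fire R0 via {0↦2, 1↦8, 2↦9}  →  V:6 E:2  edges: 1-p->2 6-r->5
halt: no rule applies after step 2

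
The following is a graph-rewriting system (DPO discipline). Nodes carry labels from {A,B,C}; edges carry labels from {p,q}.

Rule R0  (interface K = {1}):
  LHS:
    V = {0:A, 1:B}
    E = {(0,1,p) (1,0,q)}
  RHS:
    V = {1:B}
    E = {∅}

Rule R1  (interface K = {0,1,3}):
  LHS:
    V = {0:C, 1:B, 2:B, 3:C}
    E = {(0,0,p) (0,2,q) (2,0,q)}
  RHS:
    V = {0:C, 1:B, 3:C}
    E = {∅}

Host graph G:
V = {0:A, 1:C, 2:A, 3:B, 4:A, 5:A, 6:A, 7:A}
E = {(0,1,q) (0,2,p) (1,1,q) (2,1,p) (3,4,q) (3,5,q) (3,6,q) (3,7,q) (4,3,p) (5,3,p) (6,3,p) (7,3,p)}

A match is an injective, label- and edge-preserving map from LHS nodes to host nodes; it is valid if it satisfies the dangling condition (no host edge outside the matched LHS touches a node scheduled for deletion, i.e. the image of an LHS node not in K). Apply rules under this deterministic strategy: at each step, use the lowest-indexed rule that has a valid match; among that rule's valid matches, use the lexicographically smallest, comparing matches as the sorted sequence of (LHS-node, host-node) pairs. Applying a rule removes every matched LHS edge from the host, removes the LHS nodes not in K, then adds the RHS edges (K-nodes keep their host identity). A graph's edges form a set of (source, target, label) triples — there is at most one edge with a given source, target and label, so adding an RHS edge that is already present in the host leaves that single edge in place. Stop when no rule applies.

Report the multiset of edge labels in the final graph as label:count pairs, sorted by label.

Answer: p:2 q:2

Steps:
[0] host  ⇒  8 nodes, 12 edges  {0-q->1 0-p->2 1-q->1 2-p->1 3-q->4 3-q->5 3-q->6 3-q->7 4-p->3 5-p->3 6-p->3 7-p->3}
[1] R0 @ {0↦4, 1↦3}  ⇒  7 nodes, 10 edges  {0-q->1 0-p->2 1-q->1 2-p->1 3-q->5 3-q->6 3-q->7 5-p->3 6-p->3 7-p->3}
[2] R0 @ {0↦5, 1↦3}  ⇒  6 nodes, 8 edges  {0-q->1 0-p->2 1-q->1 2-p->1 3-q->6 3-q->7 6-p->3 7-p->3}
[3] R0 @ {0↦6, 1↦3}  ⇒  5 nodes, 6 edges  {0-q->1 0-p->2 1-q->1 2-p->1 3-q->7 7-p->3}
[4] R0 @ {0↦7, 1↦3}  ⇒  4 nodes, 4 edges  {0-q->1 0-p->2 1-q->1 2-p->1}
halt: no rule applies after step 4
NF edges: [(0, 1, 'q'), (0, 2, 'p'), (1, 1, 'q'), (2, 1, 'p')]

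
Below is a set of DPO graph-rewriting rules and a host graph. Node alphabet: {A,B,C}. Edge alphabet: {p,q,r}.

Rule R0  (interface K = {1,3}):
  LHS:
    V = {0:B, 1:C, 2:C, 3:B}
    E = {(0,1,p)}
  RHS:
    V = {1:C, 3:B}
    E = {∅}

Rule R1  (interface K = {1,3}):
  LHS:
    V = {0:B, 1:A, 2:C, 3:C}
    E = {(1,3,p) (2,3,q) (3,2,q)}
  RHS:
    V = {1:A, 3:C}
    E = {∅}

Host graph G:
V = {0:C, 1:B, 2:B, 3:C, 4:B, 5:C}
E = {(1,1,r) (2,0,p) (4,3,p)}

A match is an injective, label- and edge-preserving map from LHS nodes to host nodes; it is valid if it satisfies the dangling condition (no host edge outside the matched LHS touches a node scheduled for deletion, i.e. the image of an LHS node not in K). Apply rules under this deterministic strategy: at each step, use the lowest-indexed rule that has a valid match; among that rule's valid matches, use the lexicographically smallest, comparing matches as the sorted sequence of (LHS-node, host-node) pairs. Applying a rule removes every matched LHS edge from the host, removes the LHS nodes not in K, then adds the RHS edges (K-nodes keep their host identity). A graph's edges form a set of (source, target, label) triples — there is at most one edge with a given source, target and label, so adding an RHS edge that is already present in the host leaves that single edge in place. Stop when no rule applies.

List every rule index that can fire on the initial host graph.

R0: 4 valid matches — {0↦2, 1↦0, 2↦5, 3↦1}, {0↦2, 1↦0, 2↦5, 3↦4}, {0↦4, 1↦3, 2↦5, 3↦1} (+1 more)
R1: no valid match — LHS pattern not found

Answer: [R0]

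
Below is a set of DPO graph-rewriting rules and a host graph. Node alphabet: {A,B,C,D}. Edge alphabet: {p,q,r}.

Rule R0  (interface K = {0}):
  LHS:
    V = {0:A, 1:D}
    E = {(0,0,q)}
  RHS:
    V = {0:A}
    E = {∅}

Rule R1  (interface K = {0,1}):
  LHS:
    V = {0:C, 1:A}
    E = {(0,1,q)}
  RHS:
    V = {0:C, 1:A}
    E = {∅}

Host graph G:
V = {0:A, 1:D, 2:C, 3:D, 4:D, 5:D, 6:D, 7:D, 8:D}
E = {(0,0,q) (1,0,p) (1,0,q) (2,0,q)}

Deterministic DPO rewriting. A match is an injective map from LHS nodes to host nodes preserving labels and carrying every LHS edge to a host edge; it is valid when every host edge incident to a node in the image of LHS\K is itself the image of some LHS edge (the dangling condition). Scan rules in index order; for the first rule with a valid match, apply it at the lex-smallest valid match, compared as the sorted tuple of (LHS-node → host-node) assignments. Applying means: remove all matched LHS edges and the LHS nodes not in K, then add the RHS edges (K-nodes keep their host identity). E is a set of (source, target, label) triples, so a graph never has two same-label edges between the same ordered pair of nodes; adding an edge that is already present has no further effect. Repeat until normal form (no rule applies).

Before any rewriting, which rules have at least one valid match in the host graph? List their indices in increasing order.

Answer: [R0,R1]

Rewrite trace:
R0: 6 valid matches — {0↦0, 1↦3}, {0↦0, 1↦4}, {0↦0, 1↦5} (+3 more)
R1: 1 valid match — {0↦2, 1↦0}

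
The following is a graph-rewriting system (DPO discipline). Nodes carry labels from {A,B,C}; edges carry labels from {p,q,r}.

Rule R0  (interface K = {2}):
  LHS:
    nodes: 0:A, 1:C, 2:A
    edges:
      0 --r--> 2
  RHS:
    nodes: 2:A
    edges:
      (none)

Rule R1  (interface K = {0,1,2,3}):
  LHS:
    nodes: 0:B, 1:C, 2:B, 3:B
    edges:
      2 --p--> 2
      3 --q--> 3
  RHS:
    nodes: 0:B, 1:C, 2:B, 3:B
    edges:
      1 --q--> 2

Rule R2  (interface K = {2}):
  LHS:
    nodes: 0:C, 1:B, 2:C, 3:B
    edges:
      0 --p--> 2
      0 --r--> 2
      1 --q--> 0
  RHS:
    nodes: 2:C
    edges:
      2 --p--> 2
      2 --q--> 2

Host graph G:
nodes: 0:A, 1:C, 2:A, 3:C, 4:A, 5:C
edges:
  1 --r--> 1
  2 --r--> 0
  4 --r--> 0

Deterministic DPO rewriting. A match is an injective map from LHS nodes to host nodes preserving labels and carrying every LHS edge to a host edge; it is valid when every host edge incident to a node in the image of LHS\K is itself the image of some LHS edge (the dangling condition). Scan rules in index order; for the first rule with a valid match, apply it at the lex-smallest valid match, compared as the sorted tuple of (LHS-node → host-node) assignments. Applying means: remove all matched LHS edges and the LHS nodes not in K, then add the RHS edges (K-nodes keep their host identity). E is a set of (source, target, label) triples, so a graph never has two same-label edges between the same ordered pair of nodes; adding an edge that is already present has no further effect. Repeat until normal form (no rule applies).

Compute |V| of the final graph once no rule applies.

Answer: 2

Rewrite trace:
start.  V:6 E:3  edges: 1-r->1 2-r->0 4-r->0
1. fire R0 via {0↦2, 1↦3, 2↦0}  →  V:4 E:2  edges: 1-r->1 4-r->0
2. fire R0 via {0↦4, 1↦5, 2↦0}  →  V:2 E:1  edges: 1-r->1
normal form: no rule applies after step 2
NF nodes: {0:A, 1:C}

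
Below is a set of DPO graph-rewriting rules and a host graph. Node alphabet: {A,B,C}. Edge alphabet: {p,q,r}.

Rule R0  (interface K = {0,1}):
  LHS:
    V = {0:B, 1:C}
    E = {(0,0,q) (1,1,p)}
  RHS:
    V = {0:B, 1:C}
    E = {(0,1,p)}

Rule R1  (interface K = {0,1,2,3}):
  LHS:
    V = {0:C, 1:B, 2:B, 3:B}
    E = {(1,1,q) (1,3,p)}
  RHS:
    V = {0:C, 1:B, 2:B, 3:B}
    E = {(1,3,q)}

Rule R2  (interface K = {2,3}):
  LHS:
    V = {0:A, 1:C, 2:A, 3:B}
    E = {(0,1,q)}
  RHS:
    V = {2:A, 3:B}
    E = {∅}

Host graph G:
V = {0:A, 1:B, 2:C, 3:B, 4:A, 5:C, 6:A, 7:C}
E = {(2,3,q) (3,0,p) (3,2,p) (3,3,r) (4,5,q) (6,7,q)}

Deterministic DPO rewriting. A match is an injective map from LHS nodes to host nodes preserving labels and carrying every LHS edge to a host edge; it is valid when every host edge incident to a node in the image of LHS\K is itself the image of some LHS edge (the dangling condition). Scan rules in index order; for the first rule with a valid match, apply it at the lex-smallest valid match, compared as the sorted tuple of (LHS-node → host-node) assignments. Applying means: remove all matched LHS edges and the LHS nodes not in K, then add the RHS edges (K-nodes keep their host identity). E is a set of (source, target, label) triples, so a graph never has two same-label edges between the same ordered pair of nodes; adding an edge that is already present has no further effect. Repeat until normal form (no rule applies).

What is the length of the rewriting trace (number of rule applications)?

Answer: 2

Derivation:
start.  V:8 E:6  edges: 2-q->3 3-p->0 3-p->2 3-r->3 4-q->5 6-q->7
1. fire R2 via {0↦4, 1↦5, 2↦0, 3↦1}  →  V:6 E:5  edges: 2-q->3 3-p->0 3-p->2 3-r->3 6-q->7
2. fire R2 via {0↦6, 1↦7, 2↦0, 3↦1}  →  V:4 E:4  edges: 2-q->3 3-p->0 3-p->2 3-r->3
normal form: no rule applies after step 2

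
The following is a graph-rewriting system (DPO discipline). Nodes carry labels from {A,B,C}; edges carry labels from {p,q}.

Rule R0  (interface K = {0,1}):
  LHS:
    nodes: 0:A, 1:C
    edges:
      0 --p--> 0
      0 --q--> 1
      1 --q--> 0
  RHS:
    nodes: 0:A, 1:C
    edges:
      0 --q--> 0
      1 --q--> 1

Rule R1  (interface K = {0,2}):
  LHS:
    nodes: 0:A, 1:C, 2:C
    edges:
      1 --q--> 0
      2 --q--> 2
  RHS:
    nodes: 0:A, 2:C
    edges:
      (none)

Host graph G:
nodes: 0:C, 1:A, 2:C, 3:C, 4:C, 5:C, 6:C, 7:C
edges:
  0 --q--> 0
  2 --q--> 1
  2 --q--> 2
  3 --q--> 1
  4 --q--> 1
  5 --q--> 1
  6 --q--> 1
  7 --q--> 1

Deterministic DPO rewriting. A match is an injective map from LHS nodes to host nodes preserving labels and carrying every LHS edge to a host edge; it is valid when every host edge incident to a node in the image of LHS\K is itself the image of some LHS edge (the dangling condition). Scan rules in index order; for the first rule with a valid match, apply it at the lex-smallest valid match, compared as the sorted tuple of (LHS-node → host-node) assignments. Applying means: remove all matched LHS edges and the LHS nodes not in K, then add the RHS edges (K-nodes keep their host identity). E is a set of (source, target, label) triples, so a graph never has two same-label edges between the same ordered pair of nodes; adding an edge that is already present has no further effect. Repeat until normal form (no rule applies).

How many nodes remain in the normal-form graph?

Answer: 6

Rewrite trace:
start.  V:8 E:8  edges: 0-q->0 2-q->1 2-q->2 3-q->1 4-q->1 5-q->1 6-q->1 7-q->1
1. fire R1 via {0↦1, 1↦3, 2↦0}  →  V:7 E:6  edges: 2-q->1 2-q->2 4-q->1 5-q->1 6-q->1 7-q->1
2. fire R1 via {0↦1, 1↦4, 2↦2}  →  V:6 E:4  edges: 2-q->1 5-q->1 6-q->1 7-q->1
halt: no rule applies after step 2
NF nodes: {0:C, 1:A, 2:C, 5:C, 6:C, 7:C}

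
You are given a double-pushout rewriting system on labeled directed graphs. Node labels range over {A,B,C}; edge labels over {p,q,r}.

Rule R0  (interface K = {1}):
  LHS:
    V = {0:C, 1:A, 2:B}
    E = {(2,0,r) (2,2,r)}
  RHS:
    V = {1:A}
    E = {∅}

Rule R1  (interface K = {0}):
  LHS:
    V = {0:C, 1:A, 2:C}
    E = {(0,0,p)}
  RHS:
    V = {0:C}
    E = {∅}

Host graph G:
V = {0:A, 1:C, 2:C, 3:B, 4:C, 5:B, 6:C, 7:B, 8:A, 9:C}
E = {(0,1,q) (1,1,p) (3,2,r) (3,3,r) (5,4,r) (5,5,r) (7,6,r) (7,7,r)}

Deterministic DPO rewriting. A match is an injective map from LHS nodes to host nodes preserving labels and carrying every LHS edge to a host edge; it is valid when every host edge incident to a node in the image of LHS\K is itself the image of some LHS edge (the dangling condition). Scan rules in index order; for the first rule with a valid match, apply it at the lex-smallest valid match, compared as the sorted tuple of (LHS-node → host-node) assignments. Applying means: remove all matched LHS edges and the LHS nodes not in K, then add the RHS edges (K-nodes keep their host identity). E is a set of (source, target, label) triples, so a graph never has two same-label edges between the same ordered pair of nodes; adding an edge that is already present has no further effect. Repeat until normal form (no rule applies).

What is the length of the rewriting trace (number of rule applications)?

Answer: 4

Rewrite trace:
initial: |V|=10 |E|=8  E = 0-q->1 1-p->1 3-r->2 3-r->3 5-r->4 5-r->5 7-r->6 7-r->7
step 1: apply R0 at {0↦2, 1↦0, 2↦3}  → |V|=8 |E|=6  E = 0-q->1 1-p->1 5-r->4 5-r->5 7-r->6 7-r->7
step 2: apply R0 at {0↦4, 1↦0, 2↦5}  → |V|=6 |E|=4  E = 0-q->1 1-p->1 7-r->6 7-r->7
step 3: apply R0 at {0↦6, 1↦0, 2↦7}  → |V|=4 |E|=2  E = 0-q->1 1-p->1
step 4: apply R1 at {0↦1, 1↦8, 2↦9}  → |V|=2 |E|=1  E = 0-q->1
halt: no rule applies after step 4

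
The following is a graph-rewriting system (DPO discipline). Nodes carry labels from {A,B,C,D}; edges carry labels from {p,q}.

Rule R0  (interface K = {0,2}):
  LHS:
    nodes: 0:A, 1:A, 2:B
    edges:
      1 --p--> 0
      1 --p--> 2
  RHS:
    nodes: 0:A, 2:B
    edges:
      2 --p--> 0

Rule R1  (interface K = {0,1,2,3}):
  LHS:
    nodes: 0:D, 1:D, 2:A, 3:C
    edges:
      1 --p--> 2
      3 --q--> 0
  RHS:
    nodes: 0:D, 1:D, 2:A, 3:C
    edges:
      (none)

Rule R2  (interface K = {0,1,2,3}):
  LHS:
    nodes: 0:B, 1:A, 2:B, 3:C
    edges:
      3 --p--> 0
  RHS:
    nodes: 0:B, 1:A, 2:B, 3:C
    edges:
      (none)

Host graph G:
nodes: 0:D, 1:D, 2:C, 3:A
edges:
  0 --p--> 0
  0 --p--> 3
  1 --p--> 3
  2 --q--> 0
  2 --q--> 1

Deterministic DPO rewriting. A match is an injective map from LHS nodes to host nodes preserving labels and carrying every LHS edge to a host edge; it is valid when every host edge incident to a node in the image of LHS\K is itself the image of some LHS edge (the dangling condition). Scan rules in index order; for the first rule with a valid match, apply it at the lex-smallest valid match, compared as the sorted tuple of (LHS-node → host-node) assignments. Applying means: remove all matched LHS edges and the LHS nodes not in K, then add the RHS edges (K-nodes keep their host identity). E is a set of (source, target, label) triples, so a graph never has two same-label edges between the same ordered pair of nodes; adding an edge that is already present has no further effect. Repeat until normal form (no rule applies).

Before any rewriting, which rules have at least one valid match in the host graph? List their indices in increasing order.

R0: no valid match — LHS pattern not found
R1: 2 valid matches — {0↦0, 1↦1, 2↦3, 3↦2}, {0↦1, 1↦0, 2↦3, 3↦2}
R2: no valid match — LHS pattern not found

Answer: [R1]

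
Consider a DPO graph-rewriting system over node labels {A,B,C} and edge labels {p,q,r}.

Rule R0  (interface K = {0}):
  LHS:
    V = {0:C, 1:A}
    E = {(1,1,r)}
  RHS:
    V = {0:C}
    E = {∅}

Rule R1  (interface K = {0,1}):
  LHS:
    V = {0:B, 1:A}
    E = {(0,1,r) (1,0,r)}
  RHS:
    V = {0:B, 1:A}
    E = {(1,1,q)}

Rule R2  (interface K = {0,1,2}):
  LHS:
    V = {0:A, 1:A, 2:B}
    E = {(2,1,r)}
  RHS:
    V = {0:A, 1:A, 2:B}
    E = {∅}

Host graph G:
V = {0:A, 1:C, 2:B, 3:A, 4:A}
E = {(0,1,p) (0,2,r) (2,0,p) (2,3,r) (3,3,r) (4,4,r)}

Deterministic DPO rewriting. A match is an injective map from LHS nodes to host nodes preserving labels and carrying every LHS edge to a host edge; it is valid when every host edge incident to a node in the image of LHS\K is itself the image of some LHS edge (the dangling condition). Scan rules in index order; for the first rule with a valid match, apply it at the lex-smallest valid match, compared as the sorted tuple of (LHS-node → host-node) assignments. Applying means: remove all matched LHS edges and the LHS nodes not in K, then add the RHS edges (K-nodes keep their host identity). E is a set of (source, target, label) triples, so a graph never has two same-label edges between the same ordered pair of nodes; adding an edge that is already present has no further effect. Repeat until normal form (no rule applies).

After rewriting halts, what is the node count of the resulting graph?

[0] host  ⇒  5 nodes, 6 edges  {0-p->1 0-r->2 2-p->0 2-r->3 3-r->3 4-r->4}
[1] R0 @ {0↦1, 1↦4}  ⇒  4 nodes, 5 edges  {0-p->1 0-r->2 2-p->0 2-r->3 3-r->3}
[2] R2 @ {0↦0, 1↦3, 2↦2}  ⇒  4 nodes, 4 edges  {0-p->1 0-r->2 2-p->0 3-r->3}
[3] R0 @ {0↦1, 1↦3}  ⇒  3 nodes, 3 edges  {0-p->1 0-r->2 2-p->0}
final graph: no rule applies after step 3
NF nodes: {0:A, 1:C, 2:B}

Answer: 3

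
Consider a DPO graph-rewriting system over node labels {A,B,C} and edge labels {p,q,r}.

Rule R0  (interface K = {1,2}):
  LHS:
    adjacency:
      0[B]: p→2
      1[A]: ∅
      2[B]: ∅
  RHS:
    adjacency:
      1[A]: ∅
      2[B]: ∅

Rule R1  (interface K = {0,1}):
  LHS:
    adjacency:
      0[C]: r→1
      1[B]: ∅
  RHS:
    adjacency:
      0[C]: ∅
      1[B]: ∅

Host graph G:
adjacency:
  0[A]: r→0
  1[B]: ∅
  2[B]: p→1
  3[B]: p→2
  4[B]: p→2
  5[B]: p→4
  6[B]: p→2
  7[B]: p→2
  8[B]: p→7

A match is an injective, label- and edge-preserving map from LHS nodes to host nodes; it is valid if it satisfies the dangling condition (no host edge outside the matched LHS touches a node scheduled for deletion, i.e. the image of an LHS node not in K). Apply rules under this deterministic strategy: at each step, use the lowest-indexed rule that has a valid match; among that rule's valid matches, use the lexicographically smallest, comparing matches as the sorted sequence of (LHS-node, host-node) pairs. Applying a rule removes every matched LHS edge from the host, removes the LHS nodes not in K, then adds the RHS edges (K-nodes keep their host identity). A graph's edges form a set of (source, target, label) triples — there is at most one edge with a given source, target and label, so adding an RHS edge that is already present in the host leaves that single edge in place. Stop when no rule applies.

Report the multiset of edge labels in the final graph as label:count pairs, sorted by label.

start.  V:9 E:8  edges: 0-r->0 2-p->1 3-p->2 4-p->2 5-p->4 6-p->2 7-p->2 8-p->7
1. fire R0 via {0↦3, 1↦0, 2↦2}  →  V:8 E:7  edges: 0-r->0 2-p->1 4-p->2 5-p->4 6-p->2 7-p->2 8-p->7
2. fire R0 via {0↦5, 1↦0, 2↦4}  →  V:7 E:6  edges: 0-r->0 2-p->1 4-p->2 6-p->2 7-p->2 8-p->7
3. fire R0 via {0↦4, 1↦0, 2↦2}  →  V:6 E:5  edges: 0-r->0 2-p->1 6-p->2 7-p->2 8-p->7
4. fire R0 via {0↦6, 1↦0, 2↦2}  →  V:5 E:4  edges: 0-r->0 2-p->1 7-p->2 8-p->7
5. fire R0 via {0↦8, 1↦0, 2↦7}  →  V:4 E:3  edges: 0-r->0 2-p->1 7-p->2
6. fire R0 via {0↦7, 1↦0, 2↦2}  →  V:3 E:2  edges: 0-r->0 2-p->1
7. fire R0 via {0↦2, 1↦0, 2↦1}  →  V:2 E:1  edges: 0-r->0
halt: no rule applies after step 7
NF edges: [(0, 0, 'r')]

Answer: r:1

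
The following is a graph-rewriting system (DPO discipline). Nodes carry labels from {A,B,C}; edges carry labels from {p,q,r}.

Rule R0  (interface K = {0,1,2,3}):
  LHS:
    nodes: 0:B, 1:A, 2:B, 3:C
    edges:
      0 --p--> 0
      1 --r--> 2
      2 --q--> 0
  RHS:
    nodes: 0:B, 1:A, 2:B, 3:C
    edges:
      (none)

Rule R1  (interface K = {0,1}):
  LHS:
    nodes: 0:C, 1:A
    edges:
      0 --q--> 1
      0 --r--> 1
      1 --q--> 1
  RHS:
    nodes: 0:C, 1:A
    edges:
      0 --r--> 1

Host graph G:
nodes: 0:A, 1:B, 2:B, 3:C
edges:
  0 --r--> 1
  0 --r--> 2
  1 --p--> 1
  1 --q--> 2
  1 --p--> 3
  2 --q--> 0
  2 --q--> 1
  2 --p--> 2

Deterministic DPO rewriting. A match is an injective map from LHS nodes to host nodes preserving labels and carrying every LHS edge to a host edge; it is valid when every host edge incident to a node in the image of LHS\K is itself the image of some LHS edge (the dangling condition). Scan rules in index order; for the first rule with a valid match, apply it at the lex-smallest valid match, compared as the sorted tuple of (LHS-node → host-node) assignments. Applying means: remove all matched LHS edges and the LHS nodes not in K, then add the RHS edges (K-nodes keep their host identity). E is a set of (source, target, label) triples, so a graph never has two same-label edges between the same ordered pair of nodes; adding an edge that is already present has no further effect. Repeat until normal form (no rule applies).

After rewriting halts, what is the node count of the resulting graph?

Answer: 4

Derivation:
start.  V:4 E:8  edges: 0-r->1 0-r->2 1-p->1 1-q->2 1-p->3 2-q->0 2-q->1 2-p->2
1. fire R0 via {0↦1, 1↦0, 2↦2, 3↦3}  →  V:4 E:5  edges: 0-r->1 1-q->2 1-p->3 2-q->0 2-p->2
2. fire R0 via {0↦2, 1↦0, 2↦1, 3↦3}  →  V:4 E:2  edges: 1-p->3 2-q->0
normal form: no rule applies after step 2
NF nodes: {0:A, 1:B, 2:B, 3:C}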